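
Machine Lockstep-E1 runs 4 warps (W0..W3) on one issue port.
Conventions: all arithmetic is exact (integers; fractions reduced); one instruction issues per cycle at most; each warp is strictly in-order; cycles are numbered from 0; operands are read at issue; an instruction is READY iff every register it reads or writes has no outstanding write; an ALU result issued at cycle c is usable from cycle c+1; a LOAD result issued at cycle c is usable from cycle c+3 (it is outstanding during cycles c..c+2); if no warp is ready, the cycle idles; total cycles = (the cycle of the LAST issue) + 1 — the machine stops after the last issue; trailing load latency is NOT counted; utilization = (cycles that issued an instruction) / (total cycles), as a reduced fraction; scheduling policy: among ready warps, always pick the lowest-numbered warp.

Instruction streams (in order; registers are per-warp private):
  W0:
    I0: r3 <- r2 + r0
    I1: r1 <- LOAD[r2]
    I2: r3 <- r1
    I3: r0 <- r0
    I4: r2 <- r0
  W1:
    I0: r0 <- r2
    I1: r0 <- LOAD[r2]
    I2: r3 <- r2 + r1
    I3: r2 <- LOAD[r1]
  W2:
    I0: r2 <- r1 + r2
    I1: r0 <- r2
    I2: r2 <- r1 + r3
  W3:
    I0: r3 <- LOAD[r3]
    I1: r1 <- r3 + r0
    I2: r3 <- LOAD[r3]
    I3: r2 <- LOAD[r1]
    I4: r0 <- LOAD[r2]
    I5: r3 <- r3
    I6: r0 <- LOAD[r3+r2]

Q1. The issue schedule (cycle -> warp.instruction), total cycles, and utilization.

cycle 0: W0.I0
cycle 1: W0.I1
cycle 2: W1.I0
cycle 3: W1.I1
cycle 4: W0.I2
cycle 5: W0.I3
cycle 6: W0.I4
cycle 7: W1.I2
cycle 8: W1.I3
cycle 9: W2.I0
cycle 10: W2.I1
cycle 11: W2.I2
cycle 12: W3.I0
cycle 13: idle
cycle 14: idle
cycle 15: W3.I1
cycle 16: W3.I2
cycle 17: W3.I3
cycle 18: idle
cycle 19: idle
cycle 20: W3.I4
cycle 21: W3.I5
cycle 22: idle
cycle 23: W3.I6

Answer: 24 cycles, utilization 19/24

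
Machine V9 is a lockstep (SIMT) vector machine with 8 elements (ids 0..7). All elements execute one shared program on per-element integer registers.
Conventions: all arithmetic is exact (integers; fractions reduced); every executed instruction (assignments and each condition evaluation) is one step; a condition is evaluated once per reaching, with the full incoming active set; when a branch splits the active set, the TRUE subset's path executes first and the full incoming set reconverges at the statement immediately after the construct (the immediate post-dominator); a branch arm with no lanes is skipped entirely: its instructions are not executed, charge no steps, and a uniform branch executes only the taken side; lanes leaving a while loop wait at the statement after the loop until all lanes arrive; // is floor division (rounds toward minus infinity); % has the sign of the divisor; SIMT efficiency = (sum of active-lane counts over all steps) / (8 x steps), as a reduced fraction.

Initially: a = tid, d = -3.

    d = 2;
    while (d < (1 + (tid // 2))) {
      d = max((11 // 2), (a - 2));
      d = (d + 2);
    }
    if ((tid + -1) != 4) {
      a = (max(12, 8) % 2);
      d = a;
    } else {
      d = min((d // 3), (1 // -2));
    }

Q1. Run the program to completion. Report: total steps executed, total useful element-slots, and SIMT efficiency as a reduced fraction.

Answer: 9 steps, 51 useful, 17/24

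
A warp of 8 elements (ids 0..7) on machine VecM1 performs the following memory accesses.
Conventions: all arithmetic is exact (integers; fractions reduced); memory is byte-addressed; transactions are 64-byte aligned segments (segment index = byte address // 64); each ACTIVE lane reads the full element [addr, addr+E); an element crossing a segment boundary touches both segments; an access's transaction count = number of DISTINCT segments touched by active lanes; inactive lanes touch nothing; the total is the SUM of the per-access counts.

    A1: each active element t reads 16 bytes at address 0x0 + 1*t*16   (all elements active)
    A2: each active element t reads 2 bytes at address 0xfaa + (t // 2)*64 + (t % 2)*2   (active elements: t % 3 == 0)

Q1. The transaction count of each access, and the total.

A1: 2 transactions
A2: 3 transactions

Answer: 2,3; total 5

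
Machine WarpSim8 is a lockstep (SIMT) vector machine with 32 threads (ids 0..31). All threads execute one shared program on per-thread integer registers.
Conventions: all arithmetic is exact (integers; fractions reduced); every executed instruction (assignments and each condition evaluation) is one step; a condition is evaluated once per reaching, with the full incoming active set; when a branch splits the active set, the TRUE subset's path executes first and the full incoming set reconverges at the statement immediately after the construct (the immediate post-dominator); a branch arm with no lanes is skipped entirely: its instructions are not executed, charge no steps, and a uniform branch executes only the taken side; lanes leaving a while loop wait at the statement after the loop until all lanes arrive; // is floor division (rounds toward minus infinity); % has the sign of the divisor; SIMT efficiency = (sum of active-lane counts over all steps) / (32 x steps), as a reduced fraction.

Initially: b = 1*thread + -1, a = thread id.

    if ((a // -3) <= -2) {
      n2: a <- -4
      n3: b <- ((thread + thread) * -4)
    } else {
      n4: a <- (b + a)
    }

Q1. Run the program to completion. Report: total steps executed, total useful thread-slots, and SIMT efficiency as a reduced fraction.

Answer: 4 steps, 92 useful, 23/32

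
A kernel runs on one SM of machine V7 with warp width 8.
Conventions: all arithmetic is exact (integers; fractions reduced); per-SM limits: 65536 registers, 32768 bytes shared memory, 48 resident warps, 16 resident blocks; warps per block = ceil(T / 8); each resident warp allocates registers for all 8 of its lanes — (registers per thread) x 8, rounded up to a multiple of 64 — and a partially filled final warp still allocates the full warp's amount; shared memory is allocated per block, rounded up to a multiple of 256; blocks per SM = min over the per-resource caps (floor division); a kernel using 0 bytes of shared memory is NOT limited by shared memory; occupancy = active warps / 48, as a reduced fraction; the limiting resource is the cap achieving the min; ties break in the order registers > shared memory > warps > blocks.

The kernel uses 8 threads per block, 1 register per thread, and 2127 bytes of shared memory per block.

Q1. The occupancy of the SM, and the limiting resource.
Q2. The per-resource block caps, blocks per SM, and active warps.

Answer: occupancy 7/24, limited by shared memory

registers: 1024 blocks
shared memory: 14 blocks
warps: 48 blocks
blocks: 16 blocks

Answer: 14 blocks, 14 active warps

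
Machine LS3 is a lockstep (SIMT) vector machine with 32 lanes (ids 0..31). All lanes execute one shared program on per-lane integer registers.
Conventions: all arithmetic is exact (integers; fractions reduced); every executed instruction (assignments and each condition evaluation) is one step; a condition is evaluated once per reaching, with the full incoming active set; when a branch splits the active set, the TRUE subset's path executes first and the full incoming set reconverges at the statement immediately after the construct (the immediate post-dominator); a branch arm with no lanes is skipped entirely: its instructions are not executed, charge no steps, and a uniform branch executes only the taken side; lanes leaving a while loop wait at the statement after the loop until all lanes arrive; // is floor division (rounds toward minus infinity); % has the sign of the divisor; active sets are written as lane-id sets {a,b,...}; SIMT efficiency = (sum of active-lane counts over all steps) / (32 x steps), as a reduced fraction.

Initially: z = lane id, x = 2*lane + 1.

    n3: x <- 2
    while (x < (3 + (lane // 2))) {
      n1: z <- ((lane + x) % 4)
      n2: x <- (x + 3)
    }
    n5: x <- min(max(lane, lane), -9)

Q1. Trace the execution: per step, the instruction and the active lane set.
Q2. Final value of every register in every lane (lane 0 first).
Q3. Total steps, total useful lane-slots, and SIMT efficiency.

step 0: x <- 2                       {0,1,2,3,4,5,6,7,8,9,10,11,12,13,14,15,16,17,18,19,20,21,22,23,24,25,26,27,28,29,30,31}
step 1: eval (x < (3 + (lane // 2))) {0,1,2,3,4,5,6,7,8,9,10,11,12,13,14,15,16,17,18,19,20,21,22,23,24,25,26,27,28,29,30,31}
step 2: z <- ((lane + x) % 4)        {0,1,2,3,4,5,6,7,8,9,10,11,12,13,14,15,16,17,18,19,20,21,22,23,24,25,26,27,28,29,30,31}
step 3: x <- (x + 3)                 {0,1,2,3,4,5,6,7,8,9,10,11,12,13,14,15,16,17,18,19,20,21,22,23,24,25,26,27,28,29,30,31}
step 4: eval (x < (3 + (lane // 2))) {0,1,2,3,4,5,6,7,8,9,10,11,12,13,14,15,16,17,18,19,20,21,22,23,24,25,26,27,28,29,30,31}
step 5: z <- ((lane + x) % 4)        {6,7,8,9,10,11,12,13,14,15,16,17,18,19,20,21,22,23,24,25,26,27,28,29,30,31}
step 6: x <- (x + 3)                 {6,7,8,9,10,11,12,13,14,15,16,17,18,19,20,21,22,23,24,25,26,27,28,29,30,31}
step 7: eval (x < (3 + (lane // 2))) {6,7,8,9,10,11,12,13,14,15,16,17,18,19,20,21,22,23,24,25,26,27,28,29,30,31}
step 8: z <- ((lane + x) % 4)        {12,13,14,15,16,17,18,19,20,21,22,23,24,25,26,27,28,29,30,31}
step 9: x <- (x + 3)                 {12,13,14,15,16,17,18,19,20,21,22,23,24,25,26,27,28,29,30,31}
step 10: eval (x < (3 + (lane // 2))) {12,13,14,15,16,17,18,19,20,21,22,23,24,25,26,27,28,29,30,31}
step 11: z <- ((lane + x) % 4)        {18,19,20,21,22,23,24,25,26,27,28,29,30,31}
step 12: x <- (x + 3)                 {18,19,20,21,22,23,24,25,26,27,28,29,30,31}
step 13: eval (x < (3 + (lane // 2))) {18,19,20,21,22,23,24,25,26,27,28,29,30,31}
step 14: z <- ((lane + x) % 4)        {24,25,26,27,28,29,30,31}
step 15: x <- (x + 3)                 {24,25,26,27,28,29,30,31}
step 16: eval (x < (3 + (lane // 2))) {24,25,26,27,28,29,30,31}
step 17: z <- ((lane + x) % 4)        {30,31}
step 18: x <- (x + 3)                 {30,31}
step 19: eval (x < (3 + (lane // 2))) {30,31}
step 20: x <- min(max(lane, lane), -9) {0,1,2,3,4,5,6,7,8,9,10,11,12,13,14,15,16,17,18,19,20,21,22,23,24,25,26,27,28,29,30,31}

Answer: 21 steps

z: 2,3,0,1,2,3,3,0,1,2,3,0,0,1,2,3,0,1,1,2,3,0,1,2,2,3,0,1,2,3,3,0
x: -9,-9,-9,-9,-9,-9,-9,-9,-9,-9,-9,-9,-9,-9,-9,-9,-9,-9,-9,-9,-9,-9,-9,-9,-9,-9,-9,-9,-9,-9,-9,-9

steps = 21; useful = 402; efficiency = 402/672 = 67/112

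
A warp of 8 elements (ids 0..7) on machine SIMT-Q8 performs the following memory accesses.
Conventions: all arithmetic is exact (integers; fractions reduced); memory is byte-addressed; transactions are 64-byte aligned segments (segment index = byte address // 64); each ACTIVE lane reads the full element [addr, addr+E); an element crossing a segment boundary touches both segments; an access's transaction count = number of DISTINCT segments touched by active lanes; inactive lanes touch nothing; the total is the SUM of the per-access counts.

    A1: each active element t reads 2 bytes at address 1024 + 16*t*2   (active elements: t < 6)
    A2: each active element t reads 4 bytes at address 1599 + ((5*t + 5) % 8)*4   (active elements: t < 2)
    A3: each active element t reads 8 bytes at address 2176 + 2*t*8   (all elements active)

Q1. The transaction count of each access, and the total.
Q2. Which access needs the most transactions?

A1: 3 transactions
A2: 1 transaction
A3: 2 transactions

Answer: 3,1,2; total 6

Answer: A1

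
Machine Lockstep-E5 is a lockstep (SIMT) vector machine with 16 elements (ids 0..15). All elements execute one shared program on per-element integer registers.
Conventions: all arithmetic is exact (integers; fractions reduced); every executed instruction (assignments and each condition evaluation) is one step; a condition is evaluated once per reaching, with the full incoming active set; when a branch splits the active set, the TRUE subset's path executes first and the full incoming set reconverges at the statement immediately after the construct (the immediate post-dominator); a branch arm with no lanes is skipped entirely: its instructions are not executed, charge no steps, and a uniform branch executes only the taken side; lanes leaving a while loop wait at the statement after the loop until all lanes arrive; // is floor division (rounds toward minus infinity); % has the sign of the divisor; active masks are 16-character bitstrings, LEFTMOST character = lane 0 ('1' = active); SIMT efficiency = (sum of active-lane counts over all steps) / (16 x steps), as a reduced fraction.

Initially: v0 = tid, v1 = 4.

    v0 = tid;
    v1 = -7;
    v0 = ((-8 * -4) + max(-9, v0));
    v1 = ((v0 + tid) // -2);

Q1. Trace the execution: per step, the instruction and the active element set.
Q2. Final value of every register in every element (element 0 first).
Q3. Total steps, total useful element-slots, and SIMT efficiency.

step 0: v0 <- tid                    1111111111111111
step 1: v1 <- -7                     1111111111111111
step 2: v0 <- ((-8 * -4) + max(-9, v0)) 1111111111111111
step 3: v1 <- ((v0 + tid) // -2)     1111111111111111

Answer: 4 steps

v0: 32,33,34,35,36,37,38,39,40,41,42,43,44,45,46,47
v1: -16,-17,-18,-19,-20,-21,-22,-23,-24,-25,-26,-27,-28,-29,-30,-31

steps = 4; useful = 64; efficiency = 64/64 = 1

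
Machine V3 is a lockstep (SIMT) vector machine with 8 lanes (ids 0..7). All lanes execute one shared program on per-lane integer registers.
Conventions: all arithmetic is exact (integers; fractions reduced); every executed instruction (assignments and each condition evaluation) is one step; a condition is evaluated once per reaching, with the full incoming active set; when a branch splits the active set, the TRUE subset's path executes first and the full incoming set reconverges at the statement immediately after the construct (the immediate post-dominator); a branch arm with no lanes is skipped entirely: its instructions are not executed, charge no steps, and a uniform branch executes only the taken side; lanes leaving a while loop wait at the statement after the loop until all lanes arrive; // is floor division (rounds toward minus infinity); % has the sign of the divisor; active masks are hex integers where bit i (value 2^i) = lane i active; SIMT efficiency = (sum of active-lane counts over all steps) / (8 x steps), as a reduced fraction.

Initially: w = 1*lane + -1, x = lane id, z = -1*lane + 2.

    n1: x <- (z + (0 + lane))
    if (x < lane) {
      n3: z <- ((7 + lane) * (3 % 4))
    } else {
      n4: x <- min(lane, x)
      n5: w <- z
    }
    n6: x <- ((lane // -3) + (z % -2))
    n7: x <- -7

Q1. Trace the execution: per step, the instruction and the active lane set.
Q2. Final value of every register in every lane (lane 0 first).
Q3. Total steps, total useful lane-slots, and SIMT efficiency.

step 0: x <- (z + (0 + lane))        0xff
step 1: eval (x < lane)              0xff
step 2: z <- ((7 + lane) * (3 % 4))  0xf8
step 3: x <- min(lane, x)            0x07
step 4: w <- z                       0x07
step 5: x <- ((lane // -3) + (z % -2)) 0xff
step 6: x <- -7                      0xff

Answer: 7 steps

w: 2,1,0,2,3,4,5,6
x: -7,-7,-7,-7,-7,-7,-7,-7
z: 2,1,0,30,33,36,39,42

steps = 7; useful = 43; efficiency = 43/56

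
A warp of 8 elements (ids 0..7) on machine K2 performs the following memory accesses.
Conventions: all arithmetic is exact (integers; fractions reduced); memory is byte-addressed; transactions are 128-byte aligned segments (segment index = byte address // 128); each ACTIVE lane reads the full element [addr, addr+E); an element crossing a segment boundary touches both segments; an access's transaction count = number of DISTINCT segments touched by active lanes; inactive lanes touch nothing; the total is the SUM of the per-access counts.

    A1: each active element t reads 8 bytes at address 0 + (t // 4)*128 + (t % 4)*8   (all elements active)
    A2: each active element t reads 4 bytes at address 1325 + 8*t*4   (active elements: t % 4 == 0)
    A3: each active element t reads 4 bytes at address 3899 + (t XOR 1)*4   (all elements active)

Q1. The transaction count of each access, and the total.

A1: 2 transactions
A2: 2 transactions
A3: 1 transaction

Answer: 2,2,1; total 5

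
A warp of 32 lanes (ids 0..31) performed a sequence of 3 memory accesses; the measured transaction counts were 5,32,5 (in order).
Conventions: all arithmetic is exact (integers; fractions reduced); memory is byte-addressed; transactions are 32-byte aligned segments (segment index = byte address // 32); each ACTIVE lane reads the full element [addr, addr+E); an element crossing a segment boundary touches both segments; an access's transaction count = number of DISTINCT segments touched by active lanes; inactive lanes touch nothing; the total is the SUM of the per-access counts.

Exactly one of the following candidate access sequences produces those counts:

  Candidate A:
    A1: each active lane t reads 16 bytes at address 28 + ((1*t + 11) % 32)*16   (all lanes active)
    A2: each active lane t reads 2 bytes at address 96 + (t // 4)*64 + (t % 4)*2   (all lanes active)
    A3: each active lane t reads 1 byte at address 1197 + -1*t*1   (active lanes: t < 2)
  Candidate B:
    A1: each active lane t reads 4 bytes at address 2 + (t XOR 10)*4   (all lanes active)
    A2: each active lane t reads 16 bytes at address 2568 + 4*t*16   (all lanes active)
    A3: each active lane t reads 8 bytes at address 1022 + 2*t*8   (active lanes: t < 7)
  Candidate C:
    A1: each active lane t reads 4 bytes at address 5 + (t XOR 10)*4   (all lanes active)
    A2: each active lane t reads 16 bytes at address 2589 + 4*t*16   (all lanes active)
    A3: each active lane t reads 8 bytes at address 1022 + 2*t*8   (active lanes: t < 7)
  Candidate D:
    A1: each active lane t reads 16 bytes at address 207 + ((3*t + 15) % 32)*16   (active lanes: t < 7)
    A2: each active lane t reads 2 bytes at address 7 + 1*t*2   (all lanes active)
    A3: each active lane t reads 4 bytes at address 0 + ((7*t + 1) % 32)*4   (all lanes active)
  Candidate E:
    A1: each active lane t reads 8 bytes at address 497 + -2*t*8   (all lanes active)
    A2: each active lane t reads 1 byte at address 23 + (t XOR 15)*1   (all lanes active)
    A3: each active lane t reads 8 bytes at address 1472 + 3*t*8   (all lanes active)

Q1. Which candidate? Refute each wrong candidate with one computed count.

A: A1 gives 17 transactions, not 5
C: A2 gives 64 transactions, not 32
D: A1 gives 11 transactions, not 5
E: A1 gives 16 transactions, not 5
B: all counts match (5,32,5)

Answer: B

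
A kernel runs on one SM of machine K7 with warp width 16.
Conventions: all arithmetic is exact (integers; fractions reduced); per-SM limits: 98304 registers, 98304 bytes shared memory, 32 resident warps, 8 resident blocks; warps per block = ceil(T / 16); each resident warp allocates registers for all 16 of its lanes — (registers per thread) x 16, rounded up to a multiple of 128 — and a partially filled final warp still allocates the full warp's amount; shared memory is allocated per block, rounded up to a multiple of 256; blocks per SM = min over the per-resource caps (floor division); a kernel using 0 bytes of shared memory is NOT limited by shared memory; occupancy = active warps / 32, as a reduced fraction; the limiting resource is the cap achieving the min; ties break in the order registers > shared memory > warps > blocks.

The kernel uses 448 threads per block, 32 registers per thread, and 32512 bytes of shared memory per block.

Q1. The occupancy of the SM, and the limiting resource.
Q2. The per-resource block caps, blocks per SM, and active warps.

Answer: occupancy 7/8, limited by warps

registers: 6 blocks
shared memory: 3 blocks
warps: 1 block
blocks: 8 blocks

Answer: 1 block, 28 active warps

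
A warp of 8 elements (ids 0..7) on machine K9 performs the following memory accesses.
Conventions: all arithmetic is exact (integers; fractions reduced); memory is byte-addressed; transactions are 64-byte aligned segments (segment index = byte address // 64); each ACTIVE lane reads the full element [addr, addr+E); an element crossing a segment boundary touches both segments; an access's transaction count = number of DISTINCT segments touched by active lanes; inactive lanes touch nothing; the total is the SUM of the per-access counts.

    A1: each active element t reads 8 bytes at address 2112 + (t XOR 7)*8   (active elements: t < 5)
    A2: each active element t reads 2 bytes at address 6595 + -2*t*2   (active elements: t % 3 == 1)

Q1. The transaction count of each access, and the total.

A1: 1 transaction
A2: 2 transactions

Answer: 1,2; total 3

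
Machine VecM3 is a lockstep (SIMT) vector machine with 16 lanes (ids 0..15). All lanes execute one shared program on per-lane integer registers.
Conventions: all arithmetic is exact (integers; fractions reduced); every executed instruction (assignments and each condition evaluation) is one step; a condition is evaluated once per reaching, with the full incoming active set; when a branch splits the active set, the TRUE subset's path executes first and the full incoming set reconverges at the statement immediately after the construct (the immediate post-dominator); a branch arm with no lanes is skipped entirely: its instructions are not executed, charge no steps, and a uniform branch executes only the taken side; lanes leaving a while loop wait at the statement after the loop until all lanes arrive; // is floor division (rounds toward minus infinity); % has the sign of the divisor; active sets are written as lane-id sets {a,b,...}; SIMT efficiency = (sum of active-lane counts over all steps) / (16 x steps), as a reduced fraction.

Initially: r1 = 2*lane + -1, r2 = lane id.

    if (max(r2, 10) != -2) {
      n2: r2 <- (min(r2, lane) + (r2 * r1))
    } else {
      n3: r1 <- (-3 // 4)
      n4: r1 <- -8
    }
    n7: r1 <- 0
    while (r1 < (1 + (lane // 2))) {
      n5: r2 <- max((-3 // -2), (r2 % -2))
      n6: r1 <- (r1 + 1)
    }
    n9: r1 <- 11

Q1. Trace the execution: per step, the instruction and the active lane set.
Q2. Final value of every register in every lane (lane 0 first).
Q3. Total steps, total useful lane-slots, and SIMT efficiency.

step 0: eval (max(r2, 10) != -2)     {0,1,2,3,4,5,6,7,8,9,10,11,12,13,14,15}
step 1: r2 <- (min(r2, lane) + (r2 * r1)) {0,1,2,3,4,5,6,7,8,9,10,11,12,13,14,15}
step 2: r1 <- 0                      {0,1,2,3,4,5,6,7,8,9,10,11,12,13,14,15}
step 3: eval (r1 < (1 + (lane // 2))) {0,1,2,3,4,5,6,7,8,9,10,11,12,13,14,15}
step 4: r2 <- max((-3 // -2), (r2 % -2)) {0,1,2,3,4,5,6,7,8,9,10,11,12,13,14,15}
step 5: r1 <- (r1 + 1)               {0,1,2,3,4,5,6,7,8,9,10,11,12,13,14,15}
step 6: eval (r1 < (1 + (lane // 2))) {0,1,2,3,4,5,6,7,8,9,10,11,12,13,14,15}
step 7: r2 <- max((-3 // -2), (r2 % -2)) {2,3,4,5,6,7,8,9,10,11,12,13,14,15}
step 8: r1 <- (r1 + 1)               {2,3,4,5,6,7,8,9,10,11,12,13,14,15}
step 9: eval (r1 < (1 + (lane // 2))) {2,3,4,5,6,7,8,9,10,11,12,13,14,15}
step 10: r2 <- max((-3 // -2), (r2 % -2)) {4,5,6,7,8,9,10,11,12,13,14,15}
step 11: r1 <- (r1 + 1)               {4,5,6,7,8,9,10,11,12,13,14,15}
step 12: eval (r1 < (1 + (lane // 2))) {4,5,6,7,8,9,10,11,12,13,14,15}
step 13: r2 <- max((-3 // -2), (r2 % -2)) {6,7,8,9,10,11,12,13,14,15}
step 14: r1 <- (r1 + 1)               {6,7,8,9,10,11,12,13,14,15}
step 15: eval (r1 < (1 + (lane // 2))) {6,7,8,9,10,11,12,13,14,15}
step 16: r2 <- max((-3 // -2), (r2 % -2)) {8,9,10,11,12,13,14,15}
step 17: r1 <- (r1 + 1)               {8,9,10,11,12,13,14,15}
step 18: eval (r1 < (1 + (lane // 2))) {8,9,10,11,12,13,14,15}
step 19: r2 <- max((-3 // -2), (r2 % -2)) {10,11,12,13,14,15}
step 20: r1 <- (r1 + 1)               {10,11,12,13,14,15}
step 21: eval (r1 < (1 + (lane // 2))) {10,11,12,13,14,15}
step 22: r2 <- max((-3 // -2), (r2 % -2)) {12,13,14,15}
step 23: r1 <- (r1 + 1)               {12,13,14,15}
step 24: eval (r1 < (1 + (lane // 2))) {12,13,14,15}
step 25: r2 <- max((-3 // -2), (r2 % -2)) {14,15}
step 26: r1 <- (r1 + 1)               {14,15}
step 27: eval (r1 < (1 + (lane // 2))) {14,15}
step 28: r1 <- 11                     {0,1,2,3,4,5,6,7,8,9,10,11,12,13,14,15}

Answer: 29 steps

r1: 11,11,11,11,11,11,11,11,11,11,11,11,11,11,11,11
r2: 1,1,1,1,1,1,1,1,1,1,1,1,1,1,1,1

steps = 29; useful = 296; efficiency = 296/464 = 37/58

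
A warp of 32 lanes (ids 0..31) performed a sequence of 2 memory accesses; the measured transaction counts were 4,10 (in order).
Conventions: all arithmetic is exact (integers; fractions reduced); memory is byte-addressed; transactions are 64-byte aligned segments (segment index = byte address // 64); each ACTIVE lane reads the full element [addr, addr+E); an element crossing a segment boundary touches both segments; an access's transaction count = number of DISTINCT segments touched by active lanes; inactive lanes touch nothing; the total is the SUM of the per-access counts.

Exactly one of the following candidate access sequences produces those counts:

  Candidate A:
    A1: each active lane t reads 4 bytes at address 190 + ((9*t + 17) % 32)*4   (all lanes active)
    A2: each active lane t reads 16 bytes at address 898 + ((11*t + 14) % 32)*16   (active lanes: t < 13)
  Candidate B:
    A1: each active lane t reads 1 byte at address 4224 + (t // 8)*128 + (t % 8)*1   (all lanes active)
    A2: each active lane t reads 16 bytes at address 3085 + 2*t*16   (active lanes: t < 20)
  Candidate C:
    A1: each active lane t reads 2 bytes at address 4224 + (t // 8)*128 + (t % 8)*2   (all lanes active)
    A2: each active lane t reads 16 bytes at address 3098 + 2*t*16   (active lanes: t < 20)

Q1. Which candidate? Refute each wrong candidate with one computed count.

A: A1 gives 3 transactions, not 4
C: A2 gives 11 transactions, not 10
B: all counts match (4,10)

Answer: B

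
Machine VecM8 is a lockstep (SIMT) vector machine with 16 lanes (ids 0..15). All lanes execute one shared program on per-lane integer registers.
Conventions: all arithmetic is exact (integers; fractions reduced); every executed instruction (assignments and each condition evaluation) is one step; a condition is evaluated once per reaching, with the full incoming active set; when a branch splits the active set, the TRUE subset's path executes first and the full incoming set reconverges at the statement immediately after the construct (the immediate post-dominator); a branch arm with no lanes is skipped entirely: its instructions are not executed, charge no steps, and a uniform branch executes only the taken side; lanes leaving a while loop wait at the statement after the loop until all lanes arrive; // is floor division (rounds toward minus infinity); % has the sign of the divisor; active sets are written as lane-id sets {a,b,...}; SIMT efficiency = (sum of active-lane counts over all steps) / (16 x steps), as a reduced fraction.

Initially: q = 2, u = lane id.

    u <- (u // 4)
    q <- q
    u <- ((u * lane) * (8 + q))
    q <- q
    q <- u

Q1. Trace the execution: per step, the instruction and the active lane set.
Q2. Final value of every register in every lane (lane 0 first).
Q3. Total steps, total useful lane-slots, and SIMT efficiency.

step 0: u <- (u // 4)                {0,1,2,3,4,5,6,7,8,9,10,11,12,13,14,15}
step 1: q <- q                       {0,1,2,3,4,5,6,7,8,9,10,11,12,13,14,15}
step 2: u <- ((u * lane) * (8 + q))  {0,1,2,3,4,5,6,7,8,9,10,11,12,13,14,15}
step 3: q <- q                       {0,1,2,3,4,5,6,7,8,9,10,11,12,13,14,15}
step 4: q <- u                       {0,1,2,3,4,5,6,7,8,9,10,11,12,13,14,15}

Answer: 5 steps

q: 0,0,0,0,40,50,60,70,160,180,200,220,360,390,420,450
u: 0,0,0,0,40,50,60,70,160,180,200,220,360,390,420,450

steps = 5; useful = 80; efficiency = 80/80 = 1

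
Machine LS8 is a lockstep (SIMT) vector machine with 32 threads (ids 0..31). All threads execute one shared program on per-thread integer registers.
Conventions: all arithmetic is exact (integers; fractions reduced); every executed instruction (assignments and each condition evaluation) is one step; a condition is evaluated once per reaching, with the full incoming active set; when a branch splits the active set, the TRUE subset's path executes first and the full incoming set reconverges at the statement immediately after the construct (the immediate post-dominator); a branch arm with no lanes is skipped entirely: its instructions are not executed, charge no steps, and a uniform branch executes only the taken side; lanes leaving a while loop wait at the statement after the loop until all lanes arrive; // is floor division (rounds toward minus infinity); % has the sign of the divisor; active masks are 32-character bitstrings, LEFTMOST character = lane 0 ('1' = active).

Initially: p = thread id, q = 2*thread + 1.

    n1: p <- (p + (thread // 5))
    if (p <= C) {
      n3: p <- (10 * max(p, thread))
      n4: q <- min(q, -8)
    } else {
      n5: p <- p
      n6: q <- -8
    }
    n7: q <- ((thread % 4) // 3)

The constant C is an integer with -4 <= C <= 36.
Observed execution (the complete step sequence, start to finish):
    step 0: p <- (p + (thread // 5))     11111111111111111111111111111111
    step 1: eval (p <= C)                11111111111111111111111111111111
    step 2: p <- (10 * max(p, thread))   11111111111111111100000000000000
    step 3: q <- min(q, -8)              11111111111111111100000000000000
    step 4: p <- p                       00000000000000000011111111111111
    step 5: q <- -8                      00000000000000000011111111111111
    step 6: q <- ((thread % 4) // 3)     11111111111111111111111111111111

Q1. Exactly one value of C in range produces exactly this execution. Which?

Answer: C = 20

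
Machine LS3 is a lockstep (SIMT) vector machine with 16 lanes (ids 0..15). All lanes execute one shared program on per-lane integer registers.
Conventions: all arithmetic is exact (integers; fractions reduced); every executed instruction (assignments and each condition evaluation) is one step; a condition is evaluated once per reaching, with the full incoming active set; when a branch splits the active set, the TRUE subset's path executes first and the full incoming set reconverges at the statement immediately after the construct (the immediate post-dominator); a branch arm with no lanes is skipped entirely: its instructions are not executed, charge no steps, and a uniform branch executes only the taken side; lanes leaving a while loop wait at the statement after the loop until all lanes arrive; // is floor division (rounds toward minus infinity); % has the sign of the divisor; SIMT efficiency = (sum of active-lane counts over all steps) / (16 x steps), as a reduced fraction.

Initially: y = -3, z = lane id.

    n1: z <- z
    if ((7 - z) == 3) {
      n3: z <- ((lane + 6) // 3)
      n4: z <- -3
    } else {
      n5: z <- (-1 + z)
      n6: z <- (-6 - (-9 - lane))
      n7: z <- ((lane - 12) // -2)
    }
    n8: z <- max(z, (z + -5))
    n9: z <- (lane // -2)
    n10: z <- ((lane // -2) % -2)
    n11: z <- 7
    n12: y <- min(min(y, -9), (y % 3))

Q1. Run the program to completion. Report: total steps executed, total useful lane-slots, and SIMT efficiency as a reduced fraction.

Answer: 12 steps, 159 useful, 53/64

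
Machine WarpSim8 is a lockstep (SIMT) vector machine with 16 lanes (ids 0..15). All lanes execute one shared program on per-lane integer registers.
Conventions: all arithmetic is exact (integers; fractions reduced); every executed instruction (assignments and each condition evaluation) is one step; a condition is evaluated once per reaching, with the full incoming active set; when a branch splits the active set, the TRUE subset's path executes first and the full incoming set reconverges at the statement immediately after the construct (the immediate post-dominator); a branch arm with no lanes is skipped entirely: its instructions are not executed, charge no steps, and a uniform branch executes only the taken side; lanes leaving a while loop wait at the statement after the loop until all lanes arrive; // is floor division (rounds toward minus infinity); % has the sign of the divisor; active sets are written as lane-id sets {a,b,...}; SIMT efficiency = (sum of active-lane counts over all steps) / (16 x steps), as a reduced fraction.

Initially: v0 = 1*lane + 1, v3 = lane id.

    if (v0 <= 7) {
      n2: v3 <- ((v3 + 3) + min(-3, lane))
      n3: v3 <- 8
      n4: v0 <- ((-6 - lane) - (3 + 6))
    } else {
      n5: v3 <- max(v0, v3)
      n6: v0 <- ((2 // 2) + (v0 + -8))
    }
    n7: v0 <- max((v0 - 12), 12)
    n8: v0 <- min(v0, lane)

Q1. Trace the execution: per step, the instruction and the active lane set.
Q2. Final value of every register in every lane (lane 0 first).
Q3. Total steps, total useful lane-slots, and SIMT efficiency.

step 0: eval (v0 <= 7)               {0,1,2,3,4,5,6,7,8,9,10,11,12,13,14,15}
step 1: v3 <- ((v3 + 3) + min(-3, lane)) {0,1,2,3,4,5,6}
step 2: v3 <- 8                      {0,1,2,3,4,5,6}
step 3: v0 <- ((-6 - lane) - (3 + 6)) {0,1,2,3,4,5,6}
step 4: v3 <- max(v0, v3)            {7,8,9,10,11,12,13,14,15}
step 5: v0 <- ((2 // 2) + (v0 + -8)) {7,8,9,10,11,12,13,14,15}
step 6: v0 <- max((v0 - 12), 12)     {0,1,2,3,4,5,6,7,8,9,10,11,12,13,14,15}
step 7: v0 <- min(v0, lane)          {0,1,2,3,4,5,6,7,8,9,10,11,12,13,14,15}

Answer: 8 steps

v0: 0,1,2,3,4,5,6,7,8,9,10,11,12,12,12,12
v3: 8,8,8,8,8,8,8,8,9,10,11,12,13,14,15,16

steps = 8; useful = 87; efficiency = 87/128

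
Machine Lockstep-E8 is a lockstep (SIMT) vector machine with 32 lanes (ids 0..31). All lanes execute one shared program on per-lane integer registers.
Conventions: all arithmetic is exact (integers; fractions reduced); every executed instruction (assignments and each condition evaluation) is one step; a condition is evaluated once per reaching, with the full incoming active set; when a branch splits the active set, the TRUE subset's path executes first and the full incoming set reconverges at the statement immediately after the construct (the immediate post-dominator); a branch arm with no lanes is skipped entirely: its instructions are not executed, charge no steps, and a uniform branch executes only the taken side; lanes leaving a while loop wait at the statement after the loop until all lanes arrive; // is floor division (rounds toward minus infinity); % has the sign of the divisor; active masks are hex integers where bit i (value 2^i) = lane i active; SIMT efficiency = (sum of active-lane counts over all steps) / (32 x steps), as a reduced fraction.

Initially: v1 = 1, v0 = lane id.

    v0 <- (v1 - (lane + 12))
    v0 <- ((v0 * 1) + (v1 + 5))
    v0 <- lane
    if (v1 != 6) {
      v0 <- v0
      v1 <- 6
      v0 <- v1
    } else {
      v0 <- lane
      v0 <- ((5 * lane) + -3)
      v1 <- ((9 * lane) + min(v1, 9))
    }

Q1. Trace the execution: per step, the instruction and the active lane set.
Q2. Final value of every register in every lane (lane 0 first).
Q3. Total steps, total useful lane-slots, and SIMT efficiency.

step 0: v0 <- (v1 - (lane + 12))     0xffffffff
step 1: v0 <- ((v0 * 1) + (v1 + 5))  0xffffffff
step 2: v0 <- lane                   0xffffffff
step 3: eval (v1 != 6)               0xffffffff
step 4: v0 <- v0                     0xffffffff
step 5: v1 <- 6                      0xffffffff
step 6: v0 <- v1                     0xffffffff

Answer: 7 steps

v1: 6,6,6,6,6,6,6,6,6,6,6,6,6,6,6,6,6,6,6,6,6,6,6,6,6,6,6,6,6,6,6,6
v0: 6,6,6,6,6,6,6,6,6,6,6,6,6,6,6,6,6,6,6,6,6,6,6,6,6,6,6,6,6,6,6,6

steps = 7; useful = 224; efficiency = 224/224 = 1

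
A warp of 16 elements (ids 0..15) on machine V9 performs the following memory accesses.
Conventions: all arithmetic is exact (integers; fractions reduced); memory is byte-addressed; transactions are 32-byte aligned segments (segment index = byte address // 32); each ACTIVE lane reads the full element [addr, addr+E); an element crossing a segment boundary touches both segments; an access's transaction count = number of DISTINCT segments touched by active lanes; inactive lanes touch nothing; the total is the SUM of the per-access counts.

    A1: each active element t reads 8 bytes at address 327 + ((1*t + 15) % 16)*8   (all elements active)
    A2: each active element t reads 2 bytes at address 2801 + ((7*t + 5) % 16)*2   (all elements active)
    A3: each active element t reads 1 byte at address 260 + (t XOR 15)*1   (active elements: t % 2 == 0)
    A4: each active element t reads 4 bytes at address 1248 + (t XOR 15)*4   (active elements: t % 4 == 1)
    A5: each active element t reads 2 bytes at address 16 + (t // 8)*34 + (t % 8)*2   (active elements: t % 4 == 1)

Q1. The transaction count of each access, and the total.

A1: 5 transactions
A2: 2 transactions
A3: 1 transaction
A4: 2 transactions
A5: 2 transactions

Answer: 5,2,1,2,2; total 12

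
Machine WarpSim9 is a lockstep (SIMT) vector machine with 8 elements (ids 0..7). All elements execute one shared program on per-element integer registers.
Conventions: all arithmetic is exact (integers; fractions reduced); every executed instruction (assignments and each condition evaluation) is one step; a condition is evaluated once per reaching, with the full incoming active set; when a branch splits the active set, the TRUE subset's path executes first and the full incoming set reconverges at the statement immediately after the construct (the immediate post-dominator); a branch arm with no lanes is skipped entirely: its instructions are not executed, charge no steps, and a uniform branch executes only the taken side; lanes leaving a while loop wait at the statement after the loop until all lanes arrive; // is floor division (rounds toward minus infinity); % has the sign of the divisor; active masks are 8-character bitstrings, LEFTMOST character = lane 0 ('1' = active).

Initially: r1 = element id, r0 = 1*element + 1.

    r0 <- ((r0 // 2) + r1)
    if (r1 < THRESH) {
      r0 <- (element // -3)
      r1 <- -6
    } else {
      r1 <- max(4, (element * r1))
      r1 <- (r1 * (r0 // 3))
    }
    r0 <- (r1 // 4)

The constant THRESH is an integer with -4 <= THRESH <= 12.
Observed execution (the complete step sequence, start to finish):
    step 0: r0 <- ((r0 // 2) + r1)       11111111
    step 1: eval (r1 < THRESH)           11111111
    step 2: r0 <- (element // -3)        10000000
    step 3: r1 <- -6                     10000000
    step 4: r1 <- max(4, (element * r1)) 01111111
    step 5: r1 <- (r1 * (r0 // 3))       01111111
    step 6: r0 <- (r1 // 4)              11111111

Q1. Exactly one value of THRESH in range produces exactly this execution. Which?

Answer: THRESH = 1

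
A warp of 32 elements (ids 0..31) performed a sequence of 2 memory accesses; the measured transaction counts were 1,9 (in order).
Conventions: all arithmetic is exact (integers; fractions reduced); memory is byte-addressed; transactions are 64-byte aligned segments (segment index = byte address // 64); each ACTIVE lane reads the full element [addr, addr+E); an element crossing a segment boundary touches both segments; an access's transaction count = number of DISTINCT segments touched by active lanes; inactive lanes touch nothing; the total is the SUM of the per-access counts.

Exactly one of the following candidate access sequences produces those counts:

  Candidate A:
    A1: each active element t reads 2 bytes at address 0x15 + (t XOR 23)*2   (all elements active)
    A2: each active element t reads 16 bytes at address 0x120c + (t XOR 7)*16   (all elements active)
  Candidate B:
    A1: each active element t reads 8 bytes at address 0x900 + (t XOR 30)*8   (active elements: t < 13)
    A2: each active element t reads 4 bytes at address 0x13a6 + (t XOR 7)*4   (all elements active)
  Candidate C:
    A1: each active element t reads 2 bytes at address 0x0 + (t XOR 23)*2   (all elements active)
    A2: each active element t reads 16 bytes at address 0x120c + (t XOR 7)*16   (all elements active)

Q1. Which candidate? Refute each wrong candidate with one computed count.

A: A1 gives 2 transactions, not 1
B: A1 gives 2 transactions, not 1
C: all counts match (1,9)

Answer: C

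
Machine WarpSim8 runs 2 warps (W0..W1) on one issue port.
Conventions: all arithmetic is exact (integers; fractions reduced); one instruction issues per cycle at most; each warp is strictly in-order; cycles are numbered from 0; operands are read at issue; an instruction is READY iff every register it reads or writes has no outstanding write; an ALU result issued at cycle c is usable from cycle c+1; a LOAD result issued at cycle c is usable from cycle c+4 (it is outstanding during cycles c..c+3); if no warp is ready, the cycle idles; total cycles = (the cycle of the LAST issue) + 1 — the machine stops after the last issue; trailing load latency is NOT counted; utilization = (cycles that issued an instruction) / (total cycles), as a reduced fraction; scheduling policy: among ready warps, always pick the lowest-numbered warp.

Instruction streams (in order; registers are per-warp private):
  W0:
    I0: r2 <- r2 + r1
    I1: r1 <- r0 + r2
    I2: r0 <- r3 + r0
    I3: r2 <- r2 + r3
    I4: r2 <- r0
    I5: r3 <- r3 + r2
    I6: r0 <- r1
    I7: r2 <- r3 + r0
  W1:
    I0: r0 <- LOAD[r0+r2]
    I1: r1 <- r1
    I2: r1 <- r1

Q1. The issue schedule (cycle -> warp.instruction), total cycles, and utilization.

cycle 0: W0.I0
cycle 1: W0.I1
cycle 2: W0.I2
cycle 3: W0.I3
cycle 4: W0.I4
cycle 5: W0.I5
cycle 6: W0.I6
cycle 7: W0.I7
cycle 8: W1.I0
cycle 9: W1.I1
cycle 10: W1.I2

Answer: 11 cycles, utilization 1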